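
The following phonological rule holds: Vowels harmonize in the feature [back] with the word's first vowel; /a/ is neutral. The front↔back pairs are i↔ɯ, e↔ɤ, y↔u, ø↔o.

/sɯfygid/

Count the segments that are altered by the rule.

/y/ harmonizes with /ɯ/ ([+back]) → [u]
/i/ harmonizes with /ɯ/ ([+back]) → [ɯ]
2 segments change.

2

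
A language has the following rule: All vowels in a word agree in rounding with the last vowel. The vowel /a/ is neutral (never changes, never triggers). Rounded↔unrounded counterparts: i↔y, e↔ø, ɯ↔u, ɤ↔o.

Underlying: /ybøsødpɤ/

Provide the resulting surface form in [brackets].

/y/ harmonizes with /ɤ/ ([-round]) → [i]
/ø/ harmonizes with /ɤ/ ([-round]) → [e]
/ø/ harmonizes with /ɤ/ ([-round]) → [e]

[ibesedpɤ]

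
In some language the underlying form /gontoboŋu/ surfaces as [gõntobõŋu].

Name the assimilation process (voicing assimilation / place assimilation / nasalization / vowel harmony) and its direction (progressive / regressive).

nasalization, regressive

/o/→[õ] /o/→[õ].
Each target copies a feature from the following segment, so the direction is regressive.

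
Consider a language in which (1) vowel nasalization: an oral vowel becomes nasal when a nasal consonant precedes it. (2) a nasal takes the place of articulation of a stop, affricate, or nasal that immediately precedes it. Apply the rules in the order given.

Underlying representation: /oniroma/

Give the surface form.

Rule 1: /i/ after nasal /n/ → [ĩ]
Rule 1: /a/ after nasal /m/ → [ã]
After rule 1: onĩromã
Rule 2: no segment meets the rule's conditions; no change.

[onĩromã]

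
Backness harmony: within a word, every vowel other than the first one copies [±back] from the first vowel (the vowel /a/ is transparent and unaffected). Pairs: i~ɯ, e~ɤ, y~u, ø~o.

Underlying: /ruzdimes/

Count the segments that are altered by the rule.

2

/i/ harmonizes with /u/ ([+back]) → [ɯ]
/e/ harmonizes with /u/ ([+back]) → [ɤ]
2 segments change.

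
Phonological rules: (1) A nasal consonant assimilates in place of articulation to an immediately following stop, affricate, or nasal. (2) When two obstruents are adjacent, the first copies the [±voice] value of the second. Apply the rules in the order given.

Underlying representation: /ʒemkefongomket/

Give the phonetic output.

[ʒeŋkefoŋgoŋket]

Rule 1: /m/ before /k/ (velar) → [ŋ]
Rule 1: /n/ before /g/ (velar) → [ŋ]
Rule 1: /m/ before /k/ (velar) → [ŋ]
After rule 1: ʒeŋkefoŋgoŋket
Rule 2: no segment meets the rule's conditions; no change.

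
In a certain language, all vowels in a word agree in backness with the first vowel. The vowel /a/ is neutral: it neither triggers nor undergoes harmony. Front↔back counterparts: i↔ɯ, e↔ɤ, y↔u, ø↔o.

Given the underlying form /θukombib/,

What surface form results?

[θukombɯb]

/i/ harmonizes with /u/ ([+back]) → [ɯ]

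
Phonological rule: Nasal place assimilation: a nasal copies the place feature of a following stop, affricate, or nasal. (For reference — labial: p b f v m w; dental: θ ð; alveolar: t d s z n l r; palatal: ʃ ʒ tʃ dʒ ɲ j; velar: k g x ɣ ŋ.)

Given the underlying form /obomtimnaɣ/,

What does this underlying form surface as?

[obontinnaɣ]

/m/ before /t/ (alveolar) → [n]
/m/ before /n/ (alveolar) → [n]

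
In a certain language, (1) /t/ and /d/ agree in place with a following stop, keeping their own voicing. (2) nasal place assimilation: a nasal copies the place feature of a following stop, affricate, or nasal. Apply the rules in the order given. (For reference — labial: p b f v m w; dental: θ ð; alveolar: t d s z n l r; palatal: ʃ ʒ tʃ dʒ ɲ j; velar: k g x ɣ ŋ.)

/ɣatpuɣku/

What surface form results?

[ɣappuɣku]

Rule 1: /t/ before /p/ (labial) → [p]
After rule 1: ɣappuɣku
Rule 2: no segment meets the rule's conditions; no change.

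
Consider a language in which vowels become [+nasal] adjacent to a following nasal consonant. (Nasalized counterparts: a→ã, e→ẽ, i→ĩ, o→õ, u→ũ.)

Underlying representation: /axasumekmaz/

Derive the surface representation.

/u/ before nasal /m/ → [ũ]

[axasũmekmaz]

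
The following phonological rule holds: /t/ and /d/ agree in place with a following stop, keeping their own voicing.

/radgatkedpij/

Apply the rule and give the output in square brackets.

[raggakkebpij]

/d/ before /g/ (velar) → [g]
/t/ before /k/ (velar) → [k]
/d/ before /p/ (labial) → [b]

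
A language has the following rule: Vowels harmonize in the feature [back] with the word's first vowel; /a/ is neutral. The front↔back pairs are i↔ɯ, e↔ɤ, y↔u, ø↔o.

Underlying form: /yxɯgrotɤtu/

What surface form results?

/ɯ/ harmonizes with /y/ ([-back]) → [i]
/o/ harmonizes with /y/ ([-back]) → [ø]
/ɤ/ harmonizes with /y/ ([-back]) → [e]
/u/ harmonizes with /y/ ([-back]) → [y]

[yxigrøtety]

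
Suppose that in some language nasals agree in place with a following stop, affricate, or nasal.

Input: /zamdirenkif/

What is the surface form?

/m/ before /d/ (alveolar) → [n]
/n/ before /k/ (velar) → [ŋ]

[zandireŋkif]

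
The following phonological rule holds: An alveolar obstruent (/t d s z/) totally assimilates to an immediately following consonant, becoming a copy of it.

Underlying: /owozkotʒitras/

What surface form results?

/z/ before /k/ → [k] (total assimilation)
/t/ before /ʒ/ → [ʒ] (total assimilation)
/t/ before /r/ → [r] (total assimilation)

[owokkoʒʒirras]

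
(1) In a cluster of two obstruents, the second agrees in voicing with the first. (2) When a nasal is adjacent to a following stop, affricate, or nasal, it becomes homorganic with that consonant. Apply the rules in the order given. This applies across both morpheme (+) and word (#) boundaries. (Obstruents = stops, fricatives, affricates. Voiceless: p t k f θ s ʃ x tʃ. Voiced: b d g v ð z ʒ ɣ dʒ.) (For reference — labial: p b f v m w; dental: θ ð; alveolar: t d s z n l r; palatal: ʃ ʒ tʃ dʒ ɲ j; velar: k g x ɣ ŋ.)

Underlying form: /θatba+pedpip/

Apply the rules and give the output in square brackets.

Rule 1: /b/ after /t/ (voiceless) → [p]
Rule 1: /p/ after /d/ (voiced) → [b]
After rule 1: θatpa+pedbip
Rule 2: no segment meets the rule's conditions; no change.

[θatpa+pedbip]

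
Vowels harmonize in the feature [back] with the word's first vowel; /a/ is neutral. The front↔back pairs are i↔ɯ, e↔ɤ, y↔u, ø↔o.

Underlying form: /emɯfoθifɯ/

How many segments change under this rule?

/ɯ/ harmonizes with /e/ ([-back]) → [i]
/o/ harmonizes with /e/ ([-back]) → [ø]
/ɯ/ harmonizes with /e/ ([-back]) → [i]
3 segments change.

3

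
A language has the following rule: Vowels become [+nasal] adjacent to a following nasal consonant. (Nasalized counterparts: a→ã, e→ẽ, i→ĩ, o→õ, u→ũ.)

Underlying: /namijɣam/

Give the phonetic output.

[nãmijɣãm]

/a/ before nasal /m/ → [ã]
/a/ before nasal /m/ → [ã]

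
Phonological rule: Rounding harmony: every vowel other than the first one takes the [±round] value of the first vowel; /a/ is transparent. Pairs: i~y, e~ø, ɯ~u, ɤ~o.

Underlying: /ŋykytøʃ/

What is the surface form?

no segment meets the rule's conditions; no change.

[ŋykytøʃ]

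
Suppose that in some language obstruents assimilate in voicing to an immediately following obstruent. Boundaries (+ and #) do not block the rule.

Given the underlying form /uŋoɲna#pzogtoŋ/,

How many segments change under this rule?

/p/ before /z/ (voiced) → [b]
/g/ before /t/ (voiceless) → [k]
2 segments change.

2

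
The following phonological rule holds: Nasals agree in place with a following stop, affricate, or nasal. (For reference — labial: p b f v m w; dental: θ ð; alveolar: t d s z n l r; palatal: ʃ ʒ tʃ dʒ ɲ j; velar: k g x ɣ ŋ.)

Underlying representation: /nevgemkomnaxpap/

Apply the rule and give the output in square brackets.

/m/ before /k/ (velar) → [ŋ]
/m/ before /n/ (alveolar) → [n]

[nevgeŋkonnaxpap]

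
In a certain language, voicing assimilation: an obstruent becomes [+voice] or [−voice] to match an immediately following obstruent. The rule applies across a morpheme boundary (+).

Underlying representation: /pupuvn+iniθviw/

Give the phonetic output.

/θ/ before /v/ (voiced) → [ð]

[pupuvn+iniðviw]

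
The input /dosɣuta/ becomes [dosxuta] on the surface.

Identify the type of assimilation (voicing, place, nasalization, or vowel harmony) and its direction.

/ɣ/→[x].
Each target copies a feature from the preceding segment, so the direction is progressive.

voicing assimilation, progressive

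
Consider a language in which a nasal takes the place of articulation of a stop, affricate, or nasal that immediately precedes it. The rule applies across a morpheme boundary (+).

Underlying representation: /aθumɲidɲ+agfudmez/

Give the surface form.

/ɲ/ after /m/ (labial) → [m]
/ɲ/ after /d/ (alveolar) → [n]
/m/ after /d/ (alveolar) → [n]

[aθummidn+agfudnez]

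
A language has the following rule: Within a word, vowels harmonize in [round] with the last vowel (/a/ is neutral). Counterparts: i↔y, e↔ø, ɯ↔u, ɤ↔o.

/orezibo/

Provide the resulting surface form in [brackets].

/e/ harmonizes with /o/ ([+round]) → [ø]
/i/ harmonizes with /o/ ([+round]) → [y]

[orøzybo]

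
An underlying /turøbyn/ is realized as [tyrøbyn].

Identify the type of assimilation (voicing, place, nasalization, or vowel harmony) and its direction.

vowel harmony, regressive

/u/→[y].
Vowels agree with the last vowel, so the harmony is regressive.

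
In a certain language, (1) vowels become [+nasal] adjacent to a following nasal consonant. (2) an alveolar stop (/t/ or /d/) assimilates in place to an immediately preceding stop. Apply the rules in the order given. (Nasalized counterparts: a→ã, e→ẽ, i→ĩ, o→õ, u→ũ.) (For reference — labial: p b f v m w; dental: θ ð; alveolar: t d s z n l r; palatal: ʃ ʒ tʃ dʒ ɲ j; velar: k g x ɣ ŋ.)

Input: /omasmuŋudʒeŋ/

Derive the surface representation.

Rule 1: /o/ before nasal /m/ → [õ]
Rule 1: /u/ before nasal /ŋ/ → [ũ]
Rule 1: /e/ before nasal /ŋ/ → [ẽ]
After rule 1: õmasmũŋudʒẽŋ
Rule 2: no segment meets the rule's conditions; no change.

[õmasmũŋudʒẽŋ]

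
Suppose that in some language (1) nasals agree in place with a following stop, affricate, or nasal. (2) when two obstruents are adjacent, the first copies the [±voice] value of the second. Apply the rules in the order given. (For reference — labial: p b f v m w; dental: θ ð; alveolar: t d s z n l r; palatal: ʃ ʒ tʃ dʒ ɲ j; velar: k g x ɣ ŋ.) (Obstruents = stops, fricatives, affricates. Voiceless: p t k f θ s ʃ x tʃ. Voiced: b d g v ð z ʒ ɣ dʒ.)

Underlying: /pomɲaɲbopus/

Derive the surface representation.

Rule 1: /m/ before /ɲ/ (palatal) → [ɲ]
Rule 1: /ɲ/ before /b/ (labial) → [m]
After rule 1: poɲɲambopus
Rule 2: no segment meets the rule's conditions; no change.

[poɲɲambopus]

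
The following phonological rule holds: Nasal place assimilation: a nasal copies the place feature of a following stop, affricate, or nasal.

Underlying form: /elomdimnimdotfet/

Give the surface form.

[elondinnindotfet]

/m/ before /d/ (alveolar) → [n]
/m/ before /n/ (alveolar) → [n]
/m/ before /d/ (alveolar) → [n]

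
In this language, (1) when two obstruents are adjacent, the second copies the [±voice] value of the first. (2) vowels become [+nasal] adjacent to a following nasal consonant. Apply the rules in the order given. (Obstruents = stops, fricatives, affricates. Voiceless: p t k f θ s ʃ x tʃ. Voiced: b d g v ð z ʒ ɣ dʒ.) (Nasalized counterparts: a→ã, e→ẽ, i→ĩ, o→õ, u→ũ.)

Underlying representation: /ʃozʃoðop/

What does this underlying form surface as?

Rule 1: /ʃ/ after /z/ (voiced) → [ʒ]
After rule 1: ʃozʒoðop
Rule 2: no segment meets the rule's conditions; no change.

[ʃozʒoðop]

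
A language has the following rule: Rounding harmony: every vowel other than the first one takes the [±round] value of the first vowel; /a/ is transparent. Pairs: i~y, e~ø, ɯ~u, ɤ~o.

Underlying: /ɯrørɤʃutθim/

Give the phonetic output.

[ɯrerɤʃɯtθim]

/ø/ harmonizes with /ɯ/ ([-round]) → [e]
/u/ harmonizes with /ɯ/ ([-round]) → [ɯ]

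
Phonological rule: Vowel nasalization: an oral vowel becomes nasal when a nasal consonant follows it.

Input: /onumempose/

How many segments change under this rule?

/o/ before nasal /n/ → [õ]
/u/ before nasal /m/ → [ũ]
/e/ before nasal /m/ → [ẽ]
3 segments change.

3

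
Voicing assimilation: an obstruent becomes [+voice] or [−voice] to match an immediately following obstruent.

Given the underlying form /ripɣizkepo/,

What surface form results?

/p/ before /ɣ/ (voiced) → [b]
/z/ before /k/ (voiceless) → [s]

[ribɣiskepo]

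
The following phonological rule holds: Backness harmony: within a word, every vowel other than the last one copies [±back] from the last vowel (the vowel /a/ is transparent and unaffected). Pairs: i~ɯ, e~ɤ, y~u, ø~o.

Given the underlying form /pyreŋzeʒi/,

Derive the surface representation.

no segment meets the rule's conditions; no change.

[pyreŋzeʒi]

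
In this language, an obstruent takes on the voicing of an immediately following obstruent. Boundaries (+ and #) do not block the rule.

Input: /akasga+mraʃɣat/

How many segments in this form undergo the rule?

/s/ before /g/ (voiced) → [z]
/ʃ/ before /ɣ/ (voiced) → [ʒ]
2 segments change.

2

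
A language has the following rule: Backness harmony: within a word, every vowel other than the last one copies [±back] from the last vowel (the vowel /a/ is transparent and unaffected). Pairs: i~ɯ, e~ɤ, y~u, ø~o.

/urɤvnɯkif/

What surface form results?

[yrevnikif]

/u/ harmonizes with /i/ ([-back]) → [y]
/ɤ/ harmonizes with /i/ ([-back]) → [e]
/ɯ/ harmonizes with /i/ ([-back]) → [i]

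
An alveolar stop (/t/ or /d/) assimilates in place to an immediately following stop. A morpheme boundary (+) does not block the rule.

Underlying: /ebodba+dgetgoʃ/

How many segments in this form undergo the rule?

/d/ before /b/ (labial) → [b]
/d/ before /g/ (velar) → [g]
/t/ before /g/ (velar) → [k]
3 segments change.

3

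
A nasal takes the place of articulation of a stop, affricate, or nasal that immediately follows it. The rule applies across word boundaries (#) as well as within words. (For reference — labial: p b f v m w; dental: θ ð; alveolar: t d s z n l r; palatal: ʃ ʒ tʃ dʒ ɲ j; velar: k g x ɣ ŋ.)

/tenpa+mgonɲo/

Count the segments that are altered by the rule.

3

/n/ before /p/ (labial) → [m]
/m/ before /g/ (velar) → [ŋ]
/n/ before /ɲ/ (palatal) → [ɲ]
3 segments change.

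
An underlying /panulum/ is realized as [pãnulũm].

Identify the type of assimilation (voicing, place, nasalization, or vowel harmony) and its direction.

/a/→[ã] /u/→[ũ].
Each target copies a feature from the following segment, so the direction is regressive.

nasalization, regressive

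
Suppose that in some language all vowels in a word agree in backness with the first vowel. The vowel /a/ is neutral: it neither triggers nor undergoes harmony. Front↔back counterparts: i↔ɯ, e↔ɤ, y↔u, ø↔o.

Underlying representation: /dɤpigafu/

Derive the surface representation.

[dɤpɯgafu]

/i/ harmonizes with /ɤ/ ([+back]) → [ɯ]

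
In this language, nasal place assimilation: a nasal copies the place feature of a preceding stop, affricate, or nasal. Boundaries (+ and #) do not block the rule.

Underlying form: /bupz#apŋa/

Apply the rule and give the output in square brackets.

/ŋ/ after /p/ (labial) → [m]

[bupz#apma]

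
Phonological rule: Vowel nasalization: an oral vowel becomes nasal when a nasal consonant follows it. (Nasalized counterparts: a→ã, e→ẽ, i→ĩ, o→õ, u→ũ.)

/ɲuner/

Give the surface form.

/u/ before nasal /n/ → [ũ]

[ɲũner]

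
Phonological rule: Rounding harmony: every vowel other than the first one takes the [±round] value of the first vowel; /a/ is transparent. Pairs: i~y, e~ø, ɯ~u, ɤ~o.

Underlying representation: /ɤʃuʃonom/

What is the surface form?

/u/ harmonizes with /ɤ/ ([-round]) → [ɯ]
/o/ harmonizes with /ɤ/ ([-round]) → [ɤ]
/o/ harmonizes with /ɤ/ ([-round]) → [ɤ]

[ɤʃɯʃɤnɤm]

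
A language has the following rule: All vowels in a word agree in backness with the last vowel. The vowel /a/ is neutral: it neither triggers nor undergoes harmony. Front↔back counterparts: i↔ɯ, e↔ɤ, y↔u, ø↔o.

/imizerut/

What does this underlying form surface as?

/i/ harmonizes with /u/ ([+back]) → [ɯ]
/i/ harmonizes with /u/ ([+back]) → [ɯ]
/e/ harmonizes with /u/ ([+back]) → [ɤ]

[ɯmɯzɤrut]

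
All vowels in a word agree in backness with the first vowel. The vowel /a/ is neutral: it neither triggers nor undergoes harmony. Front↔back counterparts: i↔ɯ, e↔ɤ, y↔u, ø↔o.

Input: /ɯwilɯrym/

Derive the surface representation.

[ɯwɯlɯrum]

/i/ harmonizes with /ɯ/ ([+back]) → [ɯ]
/y/ harmonizes with /ɯ/ ([+back]) → [u]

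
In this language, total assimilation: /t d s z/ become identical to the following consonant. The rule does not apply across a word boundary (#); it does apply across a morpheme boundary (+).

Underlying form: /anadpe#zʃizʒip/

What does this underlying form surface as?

[anappe#ʃʃiʒʒip]

/d/ before /p/ → [p] (total assimilation)
/z/ before /ʃ/ → [ʃ] (total assimilation)
/z/ before /ʒ/ → [ʒ] (total assimilation)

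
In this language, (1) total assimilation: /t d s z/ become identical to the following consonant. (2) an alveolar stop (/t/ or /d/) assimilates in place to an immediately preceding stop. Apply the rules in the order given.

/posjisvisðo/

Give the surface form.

[pojjivviððo]

Rule 1: /s/ before /j/ → [j] (total assimilation)
Rule 1: /s/ before /v/ → [v] (total assimilation)
Rule 1: /s/ before /ð/ → [ð] (total assimilation)
After rule 1: pojjivviððo
Rule 2: no segment meets the rule's conditions; no change.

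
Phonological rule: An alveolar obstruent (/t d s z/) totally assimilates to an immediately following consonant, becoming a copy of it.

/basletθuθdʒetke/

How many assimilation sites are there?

3

/s/ before /l/ → [l] (total assimilation)
/t/ before /θ/ → [θ] (total assimilation)
/t/ before /k/ → [k] (total assimilation)
3 segments change.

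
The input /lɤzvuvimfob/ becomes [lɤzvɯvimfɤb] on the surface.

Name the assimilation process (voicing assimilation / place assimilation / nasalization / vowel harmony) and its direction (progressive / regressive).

/u/→[ɯ] /o/→[ɤ].
Vowels agree with the first vowel, so the harmony is progressive.

vowel harmony, progressive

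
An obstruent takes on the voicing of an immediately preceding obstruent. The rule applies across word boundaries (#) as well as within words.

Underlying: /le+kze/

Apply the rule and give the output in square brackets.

[le+kse]

/z/ after /k/ (voiceless) → [s]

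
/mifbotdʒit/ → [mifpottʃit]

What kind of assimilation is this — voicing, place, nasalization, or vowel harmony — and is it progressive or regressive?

voicing assimilation, progressive

/b/→[p] /dʒ/→[tʃ].
Each target copies a feature from the preceding segment, so the direction is progressive.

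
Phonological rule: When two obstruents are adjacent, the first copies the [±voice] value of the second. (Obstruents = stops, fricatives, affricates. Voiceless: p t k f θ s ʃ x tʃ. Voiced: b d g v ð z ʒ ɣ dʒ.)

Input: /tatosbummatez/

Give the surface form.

/s/ before /b/ (voiced) → [z]

[tatozbummatez]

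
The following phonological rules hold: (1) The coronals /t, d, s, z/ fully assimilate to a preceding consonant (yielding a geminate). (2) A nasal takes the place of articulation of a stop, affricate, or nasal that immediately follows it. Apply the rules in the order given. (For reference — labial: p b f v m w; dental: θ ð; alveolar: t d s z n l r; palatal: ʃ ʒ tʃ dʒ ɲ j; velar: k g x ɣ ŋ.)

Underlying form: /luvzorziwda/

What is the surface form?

[luvvorriwwa]

Rule 1: /z/ after /v/ → [v] (total assimilation)
Rule 1: /z/ after /r/ → [r] (total assimilation)
Rule 1: /d/ after /w/ → [w] (total assimilation)
After rule 1: luvvorriwwa
Rule 2: no segment meets the rule's conditions; no change.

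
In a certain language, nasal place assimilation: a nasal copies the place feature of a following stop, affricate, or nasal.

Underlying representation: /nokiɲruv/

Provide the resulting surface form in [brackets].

no segment meets the rule's conditions; no change.

[nokiɲruv]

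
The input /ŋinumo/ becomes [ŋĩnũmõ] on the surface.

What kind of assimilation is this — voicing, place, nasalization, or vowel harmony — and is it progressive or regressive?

/i/→[ĩ] /u/→[ũ] /o/→[õ].
Each target copies a feature from the preceding segment, so the direction is progressive.

nasalization, progressive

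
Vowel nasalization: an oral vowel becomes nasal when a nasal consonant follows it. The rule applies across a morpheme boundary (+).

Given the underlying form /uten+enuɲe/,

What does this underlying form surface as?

/e/ before nasal /n/ → [ẽ]
/e/ before nasal /n/ → [ẽ]
/u/ before nasal /ɲ/ → [ũ]

[utẽn+ẽnũɲe]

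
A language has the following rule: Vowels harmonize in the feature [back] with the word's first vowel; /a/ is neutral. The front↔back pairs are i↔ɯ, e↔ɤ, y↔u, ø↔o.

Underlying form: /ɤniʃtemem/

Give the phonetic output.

[ɤnɯʃtɤmɤm]

/i/ harmonizes with /ɤ/ ([+back]) → [ɯ]
/e/ harmonizes with /ɤ/ ([+back]) → [ɤ]
/e/ harmonizes with /ɤ/ ([+back]) → [ɤ]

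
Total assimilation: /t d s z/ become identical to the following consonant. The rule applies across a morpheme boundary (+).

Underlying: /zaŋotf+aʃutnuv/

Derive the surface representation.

[zaŋoff+aʃunnuv]

/t/ before /f/ → [f] (total assimilation)
/t/ before /n/ → [n] (total assimilation)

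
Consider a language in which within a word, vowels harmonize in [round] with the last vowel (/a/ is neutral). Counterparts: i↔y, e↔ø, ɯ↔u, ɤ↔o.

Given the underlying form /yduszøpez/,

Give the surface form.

/y/ harmonizes with /e/ ([-round]) → [i]
/u/ harmonizes with /e/ ([-round]) → [ɯ]
/ø/ harmonizes with /e/ ([-round]) → [e]

[idɯszepez]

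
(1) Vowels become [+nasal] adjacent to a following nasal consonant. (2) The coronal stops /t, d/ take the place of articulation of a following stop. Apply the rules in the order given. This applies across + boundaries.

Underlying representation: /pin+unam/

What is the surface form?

Rule 1: /i/ before nasal /n/ → [ĩ]
Rule 1: /u/ before nasal /n/ → [ũ]
Rule 1: /a/ before nasal /m/ → [ã]
After rule 1: pĩn+ũnãm
Rule 2: no segment meets the rule's conditions; no change.

[pĩn+ũnãm]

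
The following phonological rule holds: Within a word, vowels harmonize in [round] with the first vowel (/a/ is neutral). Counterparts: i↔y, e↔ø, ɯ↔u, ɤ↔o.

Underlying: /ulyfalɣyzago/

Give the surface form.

[ulyfalɣyzago]

no segment meets the rule's conditions; no change.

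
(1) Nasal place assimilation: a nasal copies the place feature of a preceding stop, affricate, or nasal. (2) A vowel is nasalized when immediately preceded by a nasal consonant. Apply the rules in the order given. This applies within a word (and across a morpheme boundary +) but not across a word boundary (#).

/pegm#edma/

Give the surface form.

[pegŋ#ednã]

Rule 1: /m/ after /g/ (velar) → [ŋ]
Rule 1: /m/ after /d/ (alveolar) → [n]
After rule 1: pegŋ#edna
Rule 2: /a/ after nasal /n/ → [ã]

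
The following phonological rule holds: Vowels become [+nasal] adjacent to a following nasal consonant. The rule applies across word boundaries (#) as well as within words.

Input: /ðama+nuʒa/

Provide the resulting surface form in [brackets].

/a/ before nasal /m/ → [ã]
/a/ before nasal /n/ → [ã]

[ðãmã+nuʒa]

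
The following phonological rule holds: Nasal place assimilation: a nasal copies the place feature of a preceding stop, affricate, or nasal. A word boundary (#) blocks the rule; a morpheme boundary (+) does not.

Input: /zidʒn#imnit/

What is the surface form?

[zidʒɲ#immit]

/n/ after /dʒ/ (palatal) → [ɲ]
/n/ after /m/ (labial) → [m]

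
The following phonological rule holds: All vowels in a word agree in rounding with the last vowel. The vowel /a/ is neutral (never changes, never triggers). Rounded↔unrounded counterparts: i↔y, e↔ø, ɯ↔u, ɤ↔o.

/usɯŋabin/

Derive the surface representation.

[ɯsɯŋabin]

/u/ harmonizes with /i/ ([-round]) → [ɯ]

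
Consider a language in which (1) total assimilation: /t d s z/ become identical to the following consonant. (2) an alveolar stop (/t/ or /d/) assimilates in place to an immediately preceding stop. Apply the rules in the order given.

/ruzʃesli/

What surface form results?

[ruʃʃelli]

Rule 1: /z/ before /ʃ/ → [ʃ] (total assimilation)
Rule 1: /s/ before /l/ → [l] (total assimilation)
After rule 1: ruʃʃelli
Rule 2: no segment meets the rule's conditions; no change.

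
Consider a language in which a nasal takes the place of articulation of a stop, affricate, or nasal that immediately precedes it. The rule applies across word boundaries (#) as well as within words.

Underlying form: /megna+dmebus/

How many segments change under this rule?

/n/ after /g/ (velar) → [ŋ]
/m/ after /d/ (alveolar) → [n]
2 segments change.

2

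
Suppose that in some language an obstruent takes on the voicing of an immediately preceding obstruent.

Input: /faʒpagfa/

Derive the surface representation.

[faʒbagva]

/p/ after /ʒ/ (voiced) → [b]
/f/ after /g/ (voiced) → [v]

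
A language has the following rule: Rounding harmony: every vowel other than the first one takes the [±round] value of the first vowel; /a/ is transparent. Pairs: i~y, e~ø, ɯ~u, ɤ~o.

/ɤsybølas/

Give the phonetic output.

[ɤsibelas]

/y/ harmonizes with /ɤ/ ([-round]) → [i]
/ø/ harmonizes with /ɤ/ ([-round]) → [e]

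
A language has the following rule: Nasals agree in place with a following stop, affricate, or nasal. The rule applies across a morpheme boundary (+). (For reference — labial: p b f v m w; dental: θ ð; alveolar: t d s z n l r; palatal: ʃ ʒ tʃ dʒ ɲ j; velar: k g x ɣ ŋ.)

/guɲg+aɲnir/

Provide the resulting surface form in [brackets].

/ɲ/ before /g/ (velar) → [ŋ]
/ɲ/ before /n/ (alveolar) → [n]

[guŋg+annir]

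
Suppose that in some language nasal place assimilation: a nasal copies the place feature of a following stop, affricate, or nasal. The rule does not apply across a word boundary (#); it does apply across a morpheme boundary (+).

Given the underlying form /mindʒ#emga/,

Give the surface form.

/n/ before /dʒ/ (palatal) → [ɲ]
/m/ before /g/ (velar) → [ŋ]

[miɲdʒ#eŋga]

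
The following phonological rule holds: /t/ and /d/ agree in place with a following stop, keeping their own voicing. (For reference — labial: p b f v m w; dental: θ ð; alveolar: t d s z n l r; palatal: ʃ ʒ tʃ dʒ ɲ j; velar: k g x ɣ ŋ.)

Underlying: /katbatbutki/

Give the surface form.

[kapbapbukki]

/t/ before /b/ (labial) → [p]
/t/ before /b/ (labial) → [p]
/t/ before /k/ (velar) → [k]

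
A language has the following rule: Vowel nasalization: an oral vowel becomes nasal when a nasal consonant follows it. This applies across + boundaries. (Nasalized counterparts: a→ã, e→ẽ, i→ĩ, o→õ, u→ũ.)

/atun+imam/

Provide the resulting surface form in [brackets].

/u/ before nasal /n/ → [ũ]
/i/ before nasal /m/ → [ĩ]
/a/ before nasal /m/ → [ã]

[atũn+ĩmãm]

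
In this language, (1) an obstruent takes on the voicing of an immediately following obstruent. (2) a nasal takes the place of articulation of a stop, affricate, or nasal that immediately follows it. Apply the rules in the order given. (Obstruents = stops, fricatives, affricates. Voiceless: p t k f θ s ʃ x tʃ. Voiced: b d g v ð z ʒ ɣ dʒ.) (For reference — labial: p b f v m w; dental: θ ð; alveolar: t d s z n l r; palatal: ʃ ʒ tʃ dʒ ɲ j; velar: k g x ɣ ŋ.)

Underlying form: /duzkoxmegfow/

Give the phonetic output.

Rule 1: /z/ before /k/ (voiceless) → [s]
Rule 1: /g/ before /f/ (voiceless) → [k]
After rule 1: duskoxmekfow
Rule 2: no segment meets the rule's conditions; no change.

[duskoxmekfow]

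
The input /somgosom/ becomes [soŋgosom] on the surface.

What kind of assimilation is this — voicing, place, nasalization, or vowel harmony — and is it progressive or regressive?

place assimilation, regressive

/m/→[ŋ].
Each target copies a feature from the following segment, so the direction is regressive.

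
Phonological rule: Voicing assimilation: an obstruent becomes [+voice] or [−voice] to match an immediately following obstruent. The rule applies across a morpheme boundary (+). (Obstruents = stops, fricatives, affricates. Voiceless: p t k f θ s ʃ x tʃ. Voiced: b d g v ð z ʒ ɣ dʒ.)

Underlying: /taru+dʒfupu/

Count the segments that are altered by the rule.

/dʒ/ before /f/ (voiceless) → [tʃ]
1 segment changes.

1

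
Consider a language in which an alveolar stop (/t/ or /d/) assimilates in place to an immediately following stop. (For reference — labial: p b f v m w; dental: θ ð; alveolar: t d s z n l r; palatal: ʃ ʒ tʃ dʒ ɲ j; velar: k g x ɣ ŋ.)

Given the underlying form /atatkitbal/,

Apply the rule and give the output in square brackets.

[atakkipbal]

/t/ before /k/ (velar) → [k]
/t/ before /b/ (labial) → [p]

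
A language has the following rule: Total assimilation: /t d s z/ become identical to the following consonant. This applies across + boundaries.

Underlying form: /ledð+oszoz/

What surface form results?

[leðð+ozzoz]

/d/ before /ð/ → [ð] (total assimilation)
/s/ before /z/ → [z] (total assimilation)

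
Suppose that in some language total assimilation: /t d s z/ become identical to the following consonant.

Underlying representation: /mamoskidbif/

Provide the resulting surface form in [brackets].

[mamokkibbif]

/s/ before /k/ → [k] (total assimilation)
/d/ before /b/ → [b] (total assimilation)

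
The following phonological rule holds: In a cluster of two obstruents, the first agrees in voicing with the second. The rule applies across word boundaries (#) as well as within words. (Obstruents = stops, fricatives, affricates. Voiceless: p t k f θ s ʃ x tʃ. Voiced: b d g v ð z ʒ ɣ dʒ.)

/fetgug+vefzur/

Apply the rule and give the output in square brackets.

[fedgug+vevzur]

/t/ before /g/ (voiced) → [d]
/f/ before /z/ (voiced) → [v]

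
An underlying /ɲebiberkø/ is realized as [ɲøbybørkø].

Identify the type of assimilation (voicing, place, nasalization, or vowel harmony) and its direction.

/e/→[ø] /i/→[y] /e/→[ø].
Vowels agree with the last vowel, so the harmony is regressive.

vowel harmony, regressive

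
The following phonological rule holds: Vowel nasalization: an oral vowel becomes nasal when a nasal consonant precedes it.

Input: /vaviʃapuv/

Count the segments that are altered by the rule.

No segment meets the rule's conditions.

0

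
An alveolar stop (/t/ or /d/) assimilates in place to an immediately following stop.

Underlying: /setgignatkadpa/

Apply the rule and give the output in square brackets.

/t/ before /g/ (velar) → [k]
/t/ before /k/ (velar) → [k]
/d/ before /p/ (labial) → [b]

[sekgignakkabpa]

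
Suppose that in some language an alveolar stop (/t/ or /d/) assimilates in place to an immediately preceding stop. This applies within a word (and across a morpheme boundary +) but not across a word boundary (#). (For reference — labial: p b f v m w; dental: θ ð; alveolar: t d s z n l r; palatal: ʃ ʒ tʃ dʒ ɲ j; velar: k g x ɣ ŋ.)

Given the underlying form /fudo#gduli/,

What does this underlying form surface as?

/d/ after /g/ (velar) → [g]

[fudo#gguli]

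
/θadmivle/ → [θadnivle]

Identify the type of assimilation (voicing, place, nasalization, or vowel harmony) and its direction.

place assimilation, progressive

/m/→[n].
Each target copies a feature from the preceding segment, so the direction is progressive.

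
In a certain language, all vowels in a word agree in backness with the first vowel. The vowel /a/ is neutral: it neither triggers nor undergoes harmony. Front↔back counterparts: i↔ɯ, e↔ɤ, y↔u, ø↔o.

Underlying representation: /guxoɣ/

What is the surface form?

no segment meets the rule's conditions; no change.

[guxoɣ]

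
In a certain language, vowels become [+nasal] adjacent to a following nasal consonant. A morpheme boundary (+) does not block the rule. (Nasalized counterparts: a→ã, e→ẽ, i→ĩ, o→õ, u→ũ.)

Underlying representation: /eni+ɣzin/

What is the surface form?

/e/ before nasal /n/ → [ẽ]
/i/ before nasal /n/ → [ĩ]

[ẽni+ɣzĩn]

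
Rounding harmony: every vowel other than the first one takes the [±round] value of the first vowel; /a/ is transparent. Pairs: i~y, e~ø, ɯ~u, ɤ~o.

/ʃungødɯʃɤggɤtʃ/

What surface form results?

/ɯ/ harmonizes with /u/ ([+round]) → [u]
/ɤ/ harmonizes with /u/ ([+round]) → [o]
/ɤ/ harmonizes with /u/ ([+round]) → [o]

[ʃungøduʃoggotʃ]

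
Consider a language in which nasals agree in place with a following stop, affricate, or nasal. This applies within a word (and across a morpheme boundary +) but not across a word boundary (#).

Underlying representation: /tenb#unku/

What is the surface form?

[temb#uŋku]

/n/ before /b/ (labial) → [m]
/n/ before /k/ (velar) → [ŋ]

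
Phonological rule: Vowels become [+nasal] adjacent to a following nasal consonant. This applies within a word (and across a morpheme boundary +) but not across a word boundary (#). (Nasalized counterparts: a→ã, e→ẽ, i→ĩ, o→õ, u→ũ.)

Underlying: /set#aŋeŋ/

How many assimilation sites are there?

2

/a/ before nasal /ŋ/ → [ã]
/e/ before nasal /ŋ/ → [ẽ]
2 segments change.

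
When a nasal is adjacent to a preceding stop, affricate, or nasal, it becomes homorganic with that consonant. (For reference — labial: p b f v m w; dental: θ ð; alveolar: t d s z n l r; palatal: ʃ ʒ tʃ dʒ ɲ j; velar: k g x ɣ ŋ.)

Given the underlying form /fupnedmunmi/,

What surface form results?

[fupmednunni]

/n/ after /p/ (labial) → [m]
/m/ after /d/ (alveolar) → [n]
/m/ after /n/ (alveolar) → [n]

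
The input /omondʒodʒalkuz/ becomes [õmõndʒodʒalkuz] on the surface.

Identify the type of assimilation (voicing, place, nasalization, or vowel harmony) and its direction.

/o/→[õ] /o/→[õ].
Each target copies a feature from the following segment, so the direction is regressive.

nasalization, regressive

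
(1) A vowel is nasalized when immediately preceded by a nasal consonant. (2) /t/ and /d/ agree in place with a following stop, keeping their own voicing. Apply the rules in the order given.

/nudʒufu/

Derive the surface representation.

[nũdʒufu]

Rule 1: /u/ after nasal /n/ → [ũ]
After rule 1: nũdʒufu
Rule 2: no segment meets the rule's conditions; no change.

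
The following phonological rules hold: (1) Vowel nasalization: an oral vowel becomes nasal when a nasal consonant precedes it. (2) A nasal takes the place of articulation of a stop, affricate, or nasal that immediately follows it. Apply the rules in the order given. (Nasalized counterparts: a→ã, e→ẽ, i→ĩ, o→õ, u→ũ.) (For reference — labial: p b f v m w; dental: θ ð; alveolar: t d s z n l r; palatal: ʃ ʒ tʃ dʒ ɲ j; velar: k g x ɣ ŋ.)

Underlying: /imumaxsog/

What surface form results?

[imũmãxsog]

Rule 1: /u/ after nasal /m/ → [ũ]
Rule 1: /a/ after nasal /m/ → [ã]
After rule 1: imũmãxsog
Rule 2: no segment meets the rule's conditions; no change.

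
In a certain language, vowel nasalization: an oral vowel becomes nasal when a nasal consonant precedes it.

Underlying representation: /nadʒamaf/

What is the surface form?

/a/ after nasal /n/ → [ã]
/a/ after nasal /m/ → [ã]

[nãdʒamãf]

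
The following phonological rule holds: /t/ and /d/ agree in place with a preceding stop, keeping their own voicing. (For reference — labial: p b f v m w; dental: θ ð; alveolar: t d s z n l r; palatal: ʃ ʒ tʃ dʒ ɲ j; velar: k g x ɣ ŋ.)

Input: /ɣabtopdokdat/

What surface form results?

/t/ after /b/ (labial) → [p]
/d/ after /p/ (labial) → [b]
/d/ after /k/ (velar) → [g]

[ɣabpopbokgat]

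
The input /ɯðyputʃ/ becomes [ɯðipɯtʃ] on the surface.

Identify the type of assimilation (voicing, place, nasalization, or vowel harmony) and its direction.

/y/→[i] /u/→[ɯ].
Vowels agree with the first vowel, so the harmony is progressive.

vowel harmony, progressive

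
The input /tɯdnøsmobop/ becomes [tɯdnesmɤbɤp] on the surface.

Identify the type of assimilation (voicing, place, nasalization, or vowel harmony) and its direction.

vowel harmony, progressive

/ø/→[e] /o/→[ɤ] /o/→[ɤ].
Vowels agree with the first vowel, so the harmony is progressive.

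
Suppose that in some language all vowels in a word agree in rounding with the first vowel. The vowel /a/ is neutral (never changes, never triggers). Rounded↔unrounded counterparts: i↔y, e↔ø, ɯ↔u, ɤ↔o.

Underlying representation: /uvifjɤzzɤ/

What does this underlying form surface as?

[uvyfjozzo]

/i/ harmonizes with /u/ ([+round]) → [y]
/ɤ/ harmonizes with /u/ ([+round]) → [o]
/ɤ/ harmonizes with /u/ ([+round]) → [o]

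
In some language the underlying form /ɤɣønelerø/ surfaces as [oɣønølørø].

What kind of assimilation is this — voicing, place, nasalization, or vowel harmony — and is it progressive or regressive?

vowel harmony, regressive

/ɤ/→[o] /e/→[ø] /e/→[ø].
Vowels agree with the last vowel, so the harmony is regressive.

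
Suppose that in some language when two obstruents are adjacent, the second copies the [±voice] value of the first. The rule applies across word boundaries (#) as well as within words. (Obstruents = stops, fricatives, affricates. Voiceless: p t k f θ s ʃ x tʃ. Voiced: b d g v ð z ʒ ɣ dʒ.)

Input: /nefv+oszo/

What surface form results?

[neff+osso]

/v/ after /f/ (voiceless) → [f]
/z/ after /s/ (voiceless) → [s]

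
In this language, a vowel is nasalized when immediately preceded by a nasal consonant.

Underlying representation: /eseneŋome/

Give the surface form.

/e/ after nasal /n/ → [ẽ]
/o/ after nasal /ŋ/ → [õ]
/e/ after nasal /m/ → [ẽ]

[esenẽŋõmẽ]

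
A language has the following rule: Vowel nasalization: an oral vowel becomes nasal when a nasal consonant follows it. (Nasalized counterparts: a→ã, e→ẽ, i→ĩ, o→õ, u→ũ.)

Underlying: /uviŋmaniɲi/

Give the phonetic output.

[uvĩŋmãnĩɲi]

/i/ before nasal /ŋ/ → [ĩ]
/a/ before nasal /n/ → [ã]
/i/ before nasal /ɲ/ → [ĩ]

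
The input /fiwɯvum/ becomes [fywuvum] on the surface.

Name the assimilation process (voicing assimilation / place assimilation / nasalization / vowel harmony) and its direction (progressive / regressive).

vowel harmony, regressive

/i/→[y] /ɯ/→[u].
Vowels agree with the last vowel, so the harmony is regressive.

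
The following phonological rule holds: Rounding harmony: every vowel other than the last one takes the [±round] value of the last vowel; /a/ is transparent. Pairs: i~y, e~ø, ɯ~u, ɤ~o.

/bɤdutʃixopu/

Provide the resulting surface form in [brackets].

[bodutʃyxopu]

/ɤ/ harmonizes with /u/ ([+round]) → [o]
/i/ harmonizes with /u/ ([+round]) → [y]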